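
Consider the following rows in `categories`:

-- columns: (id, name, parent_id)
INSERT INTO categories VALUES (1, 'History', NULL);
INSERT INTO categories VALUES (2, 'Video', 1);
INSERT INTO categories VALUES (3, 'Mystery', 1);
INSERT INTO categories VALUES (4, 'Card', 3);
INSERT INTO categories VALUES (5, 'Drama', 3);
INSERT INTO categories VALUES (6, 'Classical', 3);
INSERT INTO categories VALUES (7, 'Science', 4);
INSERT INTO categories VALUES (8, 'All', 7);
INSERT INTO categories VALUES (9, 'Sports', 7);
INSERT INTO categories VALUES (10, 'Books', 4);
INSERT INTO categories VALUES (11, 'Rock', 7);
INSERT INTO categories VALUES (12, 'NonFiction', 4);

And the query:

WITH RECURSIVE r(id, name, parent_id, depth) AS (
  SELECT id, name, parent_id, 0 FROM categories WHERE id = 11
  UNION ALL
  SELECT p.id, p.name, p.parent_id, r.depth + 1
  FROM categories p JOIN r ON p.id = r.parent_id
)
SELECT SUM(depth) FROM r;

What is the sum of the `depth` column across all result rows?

Base: id=11 (Rock), parent_id=7, depth 0.
Iteration 1: join on id=7 -> Science (id 7, parent_id=4, depth 1).
Iteration 2: join on id=4 -> Card (id 4, parent_id=3, depth 2).
Iteration 3: join on id=3 -> Mystery (id 3, parent_id=1, depth 3).
Iteration 4: join on id=1 -> History (id 1, parent_id=NULL, depth 4).
Iteration 5: parent_id is NULL; no match; recursion stops.
SUM(depth) = 0 + 1 + 2 + 3 + 4 = 10.

10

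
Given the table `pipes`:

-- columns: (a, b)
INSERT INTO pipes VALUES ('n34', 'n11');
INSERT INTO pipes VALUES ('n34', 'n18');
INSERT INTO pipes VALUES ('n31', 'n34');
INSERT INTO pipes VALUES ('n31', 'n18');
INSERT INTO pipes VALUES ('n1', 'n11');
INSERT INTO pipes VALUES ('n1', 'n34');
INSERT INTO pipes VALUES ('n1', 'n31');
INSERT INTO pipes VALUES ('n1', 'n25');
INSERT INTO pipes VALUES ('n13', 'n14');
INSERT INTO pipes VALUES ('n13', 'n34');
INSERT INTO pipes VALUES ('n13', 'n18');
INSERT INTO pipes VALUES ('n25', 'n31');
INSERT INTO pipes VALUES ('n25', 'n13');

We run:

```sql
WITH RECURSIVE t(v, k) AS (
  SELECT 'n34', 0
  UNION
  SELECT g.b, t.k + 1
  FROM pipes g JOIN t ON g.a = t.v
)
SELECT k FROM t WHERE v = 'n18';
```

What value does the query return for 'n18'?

1

Base: (n34, k=0).
Iteration 1: edges from {n34} -> (n11, k=1), (n18, k=1).
Iteration 2: no outgoing edges from {n11,n18}; recursion stops.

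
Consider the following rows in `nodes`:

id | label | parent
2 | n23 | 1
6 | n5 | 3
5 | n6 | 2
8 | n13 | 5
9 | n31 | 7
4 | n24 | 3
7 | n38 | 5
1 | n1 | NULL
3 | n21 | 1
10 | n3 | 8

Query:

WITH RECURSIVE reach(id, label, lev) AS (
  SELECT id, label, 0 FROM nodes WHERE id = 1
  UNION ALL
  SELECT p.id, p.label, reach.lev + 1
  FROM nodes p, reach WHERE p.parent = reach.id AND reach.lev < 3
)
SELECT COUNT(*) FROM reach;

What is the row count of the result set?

Base: id=1 (n1) at lev 0.
Iteration 1: rows with parent in {1} -> n23 (id 2, lev 1), n21 (id 3, lev 1).
Iteration 2: rows with parent in {2,3} -> n24 (id 4, lev 2), n6 (id 5, lev 2), n5 (id 6, lev 2).
Iteration 3: rows with parent in {4,5,6} -> n38 (id 7, lev 3), n13 (id 8, lev 3).
Iteration 4: lev < 3 fails for all current rows; recursion stops.
Total rows emitted: 8.

8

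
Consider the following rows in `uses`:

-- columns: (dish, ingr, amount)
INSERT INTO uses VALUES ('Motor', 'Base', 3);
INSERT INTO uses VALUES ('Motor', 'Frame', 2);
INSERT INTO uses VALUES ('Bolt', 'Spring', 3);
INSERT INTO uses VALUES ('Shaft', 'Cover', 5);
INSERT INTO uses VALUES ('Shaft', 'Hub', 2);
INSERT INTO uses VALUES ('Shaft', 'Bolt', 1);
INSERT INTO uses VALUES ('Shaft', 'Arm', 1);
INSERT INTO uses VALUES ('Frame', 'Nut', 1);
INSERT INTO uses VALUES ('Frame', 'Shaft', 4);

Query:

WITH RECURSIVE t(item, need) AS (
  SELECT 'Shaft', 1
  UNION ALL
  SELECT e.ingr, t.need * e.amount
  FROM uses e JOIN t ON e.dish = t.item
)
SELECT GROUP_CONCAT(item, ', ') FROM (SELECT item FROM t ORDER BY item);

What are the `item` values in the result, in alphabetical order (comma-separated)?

Arm, Bolt, Cover, Hub, Shaft, Spring

Base: (Shaft, need=1).
Iteration 1: components of {Shaft} -> Arm = 1*1 = 1, Bolt = 1*1 = 1, Cover = 1*5 = 5, Hub = 1*2 = 2.
Iteration 2: components of {Arm,Bolt,Cover,Hub} -> Spring = 1*3 = 3.
Iteration 3: no further components; recursion stops.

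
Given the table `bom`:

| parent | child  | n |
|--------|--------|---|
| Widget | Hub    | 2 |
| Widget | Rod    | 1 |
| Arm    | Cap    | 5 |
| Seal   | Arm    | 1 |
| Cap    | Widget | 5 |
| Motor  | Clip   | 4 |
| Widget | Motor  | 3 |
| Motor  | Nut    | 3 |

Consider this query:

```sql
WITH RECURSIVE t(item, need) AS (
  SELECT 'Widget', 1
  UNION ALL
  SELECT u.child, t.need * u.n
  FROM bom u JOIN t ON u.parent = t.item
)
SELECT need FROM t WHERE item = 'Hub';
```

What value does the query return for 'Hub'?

Base: (Widget, need=1).
Iteration 1: components of {Widget} -> Hub = 1*2 = 2, Motor = 1*3 = 3, Rod = 1*1 = 1.
Iteration 2: components of {Hub,Motor,Rod} -> Clip = 3*4 = 12, Nut = 3*3 = 9.
Iteration 3: no further components; recursion stops.

2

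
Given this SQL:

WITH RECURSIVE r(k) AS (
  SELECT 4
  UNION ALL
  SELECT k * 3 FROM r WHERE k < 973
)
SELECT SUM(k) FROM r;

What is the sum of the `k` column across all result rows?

Base: k=4.
Iteration 1: 4 < 973 holds -> k = 4 * 3 = 12.
Iteration 2: 12 < 973 holds -> k = 12 * 3 = 36.
Iteration 3: 36 < 973 holds -> k = 36 * 3 = 108.
Iteration 4: 108 < 973 holds -> k = 108 * 3 = 324.
Iteration 5: 324 < 973 holds -> k = 324 * 3 = 972.
Iteration 6: 972 < 973 holds -> k = 972 * 3 = 2916.
Iteration 7: 2916 < 973 fails; recursion stops.
SUM(k) = 4 + 12 + 36 + 108 + 324 + 972 + 2916 = 4372.

4372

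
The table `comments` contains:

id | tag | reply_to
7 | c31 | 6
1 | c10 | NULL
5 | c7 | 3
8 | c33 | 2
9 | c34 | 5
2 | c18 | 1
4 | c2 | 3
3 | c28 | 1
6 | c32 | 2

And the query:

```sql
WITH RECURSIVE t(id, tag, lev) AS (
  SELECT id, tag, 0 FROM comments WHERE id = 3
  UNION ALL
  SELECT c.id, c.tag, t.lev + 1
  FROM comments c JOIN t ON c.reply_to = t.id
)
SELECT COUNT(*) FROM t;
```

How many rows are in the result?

4

Base: id=3 (c28) at lev 0.
Iteration 1: rows with reply_to in {3} -> c2 (id 4, lev 1), c7 (id 5, lev 1).
Iteration 2: rows with reply_to in {4,5} -> c34 (id 9, lev 2).
Iteration 3: no rows with reply_to in {9}; recursion stops.
Total rows emitted: 4.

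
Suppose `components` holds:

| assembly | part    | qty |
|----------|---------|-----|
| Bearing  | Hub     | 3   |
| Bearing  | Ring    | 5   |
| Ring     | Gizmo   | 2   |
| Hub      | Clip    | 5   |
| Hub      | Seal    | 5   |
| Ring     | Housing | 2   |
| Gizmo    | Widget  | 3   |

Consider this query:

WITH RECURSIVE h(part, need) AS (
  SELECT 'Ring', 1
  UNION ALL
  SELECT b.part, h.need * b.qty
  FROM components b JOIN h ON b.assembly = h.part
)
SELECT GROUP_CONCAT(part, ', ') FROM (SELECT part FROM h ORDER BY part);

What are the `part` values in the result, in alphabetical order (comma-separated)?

Base: (Ring, need=1).
Iteration 1: components of {Ring} -> Gizmo = 1*2 = 2, Housing = 1*2 = 2.
Iteration 2: components of {Gizmo,Housing} -> Widget = 2*3 = 6.
Iteration 3: no further components; recursion stops.

Gizmo, Housing, Ring, Widget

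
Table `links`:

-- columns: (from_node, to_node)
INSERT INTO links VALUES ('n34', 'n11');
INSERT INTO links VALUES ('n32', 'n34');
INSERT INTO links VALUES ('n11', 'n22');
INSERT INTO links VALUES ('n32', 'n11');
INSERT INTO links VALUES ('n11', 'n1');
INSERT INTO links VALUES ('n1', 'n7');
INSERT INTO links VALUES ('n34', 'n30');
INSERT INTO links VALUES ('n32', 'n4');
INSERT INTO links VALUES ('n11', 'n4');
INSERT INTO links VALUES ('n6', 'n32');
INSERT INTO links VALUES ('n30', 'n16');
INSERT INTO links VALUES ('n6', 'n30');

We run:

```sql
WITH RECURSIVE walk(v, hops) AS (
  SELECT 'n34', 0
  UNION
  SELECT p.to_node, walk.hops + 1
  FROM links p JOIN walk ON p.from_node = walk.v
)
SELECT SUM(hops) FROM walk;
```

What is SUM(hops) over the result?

13

Base: (n34, hops=0).
Iteration 1: edges from {n34} -> (n11, hops=1), (n30, hops=1).
Iteration 2: edges from {n11,n30} -> (n1, hops=2), (n16, hops=2), (n22, hops=2), (n4, hops=2).
Iteration 3: edges from {n1,n16,n22,n4} -> (n7, hops=3).
Iteration 4: no outgoing edges from {n7}; recursion stops.
SUM(hops) = 0 + 1 + 1 + 2 + 2 + 2 + 2 + 3 = 13.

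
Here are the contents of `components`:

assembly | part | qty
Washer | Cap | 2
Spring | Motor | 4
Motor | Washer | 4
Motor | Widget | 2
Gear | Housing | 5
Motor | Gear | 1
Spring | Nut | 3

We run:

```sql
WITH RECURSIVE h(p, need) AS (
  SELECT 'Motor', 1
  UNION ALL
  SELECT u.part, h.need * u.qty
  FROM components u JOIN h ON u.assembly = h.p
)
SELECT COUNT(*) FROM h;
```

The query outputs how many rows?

Base: (Motor, need=1).
Iteration 1: components of {Motor} -> Gear = 1*1 = 1, Washer = 1*4 = 4, Widget = 1*2 = 2.
Iteration 2: components of {Gear,Washer,Widget} -> Cap = 4*2 = 8, Housing = 1*5 = 5.
Iteration 3: no further components; recursion stops.
Total rows emitted: 6.

6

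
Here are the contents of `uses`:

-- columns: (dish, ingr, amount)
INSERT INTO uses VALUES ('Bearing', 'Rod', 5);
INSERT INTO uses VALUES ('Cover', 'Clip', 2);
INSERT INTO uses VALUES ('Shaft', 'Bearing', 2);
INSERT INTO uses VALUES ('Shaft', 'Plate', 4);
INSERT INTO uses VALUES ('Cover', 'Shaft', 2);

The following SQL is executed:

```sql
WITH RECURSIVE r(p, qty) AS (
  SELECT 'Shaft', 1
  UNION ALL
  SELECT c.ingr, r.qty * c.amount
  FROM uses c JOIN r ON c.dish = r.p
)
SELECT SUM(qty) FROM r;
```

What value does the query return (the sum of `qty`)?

17

Base: (Shaft, qty=1).
Iteration 1: components of {Shaft} -> Bearing = 1*2 = 2, Plate = 1*4 = 4.
Iteration 2: components of {Bearing,Plate} -> Rod = 2*5 = 10.
Iteration 3: no further components; recursion stops.
SUM(qty) = 1 + 2 + 4 + 10 = 17.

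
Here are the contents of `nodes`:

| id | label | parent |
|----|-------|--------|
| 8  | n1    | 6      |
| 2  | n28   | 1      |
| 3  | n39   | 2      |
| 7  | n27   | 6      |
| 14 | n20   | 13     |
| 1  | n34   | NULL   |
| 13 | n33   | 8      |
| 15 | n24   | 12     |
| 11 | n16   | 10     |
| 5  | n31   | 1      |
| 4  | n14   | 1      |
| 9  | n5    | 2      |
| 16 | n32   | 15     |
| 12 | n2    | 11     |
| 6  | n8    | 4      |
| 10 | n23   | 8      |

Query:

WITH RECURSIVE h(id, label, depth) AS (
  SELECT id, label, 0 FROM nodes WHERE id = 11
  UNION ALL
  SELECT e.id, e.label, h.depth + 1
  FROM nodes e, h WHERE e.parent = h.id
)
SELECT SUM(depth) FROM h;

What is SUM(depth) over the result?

6

Base: id=11 (n16) at depth 0.
Iteration 1: rows with parent in {11} -> n2 (id 12, depth 1).
Iteration 2: rows with parent in {12} -> n24 (id 15, depth 2).
Iteration 3: rows with parent in {15} -> n32 (id 16, depth 3).
Iteration 4: no rows with parent in {16}; recursion stops.
SUM(depth) = 0 + 1 + 2 + 3 = 6.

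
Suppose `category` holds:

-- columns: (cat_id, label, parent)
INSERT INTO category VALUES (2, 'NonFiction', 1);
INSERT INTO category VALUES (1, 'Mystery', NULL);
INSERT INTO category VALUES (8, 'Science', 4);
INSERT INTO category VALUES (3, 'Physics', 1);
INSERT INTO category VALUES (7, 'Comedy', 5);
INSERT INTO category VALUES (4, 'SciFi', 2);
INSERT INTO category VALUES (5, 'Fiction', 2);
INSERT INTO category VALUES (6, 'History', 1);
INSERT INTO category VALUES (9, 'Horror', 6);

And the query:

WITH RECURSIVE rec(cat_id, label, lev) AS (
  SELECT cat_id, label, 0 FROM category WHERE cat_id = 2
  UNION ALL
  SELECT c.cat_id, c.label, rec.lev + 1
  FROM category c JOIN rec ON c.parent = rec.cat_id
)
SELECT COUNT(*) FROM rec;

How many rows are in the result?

5

Base: cat_id=2 (NonFiction) at lev 0.
Iteration 1: rows with parent in {2} -> SciFi (id 4, lev 1), Fiction (id 5, lev 1).
Iteration 2: rows with parent in {4,5} -> Comedy (id 7, lev 2), Science (id 8, lev 2).
Iteration 3: no rows with parent in {7,8}; recursion stops.
Total rows emitted: 5.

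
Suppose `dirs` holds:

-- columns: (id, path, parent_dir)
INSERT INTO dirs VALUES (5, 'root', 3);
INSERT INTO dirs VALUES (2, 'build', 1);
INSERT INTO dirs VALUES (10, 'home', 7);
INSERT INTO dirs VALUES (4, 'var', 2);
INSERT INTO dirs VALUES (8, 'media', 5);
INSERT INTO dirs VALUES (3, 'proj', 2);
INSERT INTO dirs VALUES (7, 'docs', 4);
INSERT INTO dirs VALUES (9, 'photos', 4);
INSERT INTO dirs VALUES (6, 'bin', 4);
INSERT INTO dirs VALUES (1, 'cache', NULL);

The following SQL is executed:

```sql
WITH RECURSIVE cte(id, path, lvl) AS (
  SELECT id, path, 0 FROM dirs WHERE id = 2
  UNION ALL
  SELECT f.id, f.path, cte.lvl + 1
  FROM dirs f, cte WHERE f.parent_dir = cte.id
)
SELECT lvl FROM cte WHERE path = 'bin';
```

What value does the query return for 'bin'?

Base: id=2 (build) at lvl 0.
Iteration 1: rows with parent_dir in {2} -> proj (id 3, lvl 1), var (id 4, lvl 1).
Iteration 2: rows with parent_dir in {3,4} -> root (id 5, lvl 2), bin (id 6, lvl 2), docs (id 7, lvl 2), photos (id 9, lvl 2).
Iteration 3: rows with parent_dir in {5,6,7,9} -> media (id 8, lvl 3), home (id 10, lvl 3).
Iteration 4: no rows with parent_dir in {8,10}; recursion stops.

2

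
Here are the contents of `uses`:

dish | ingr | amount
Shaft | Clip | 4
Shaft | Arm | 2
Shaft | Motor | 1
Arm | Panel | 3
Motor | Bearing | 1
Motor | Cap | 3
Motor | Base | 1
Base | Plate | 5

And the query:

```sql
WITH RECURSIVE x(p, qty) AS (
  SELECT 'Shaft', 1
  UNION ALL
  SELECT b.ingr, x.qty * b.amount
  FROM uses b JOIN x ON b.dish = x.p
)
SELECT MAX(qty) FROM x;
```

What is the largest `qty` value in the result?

6

Base: (Shaft, qty=1).
Iteration 1: components of {Shaft} -> Arm = 1*2 = 2, Clip = 1*4 = 4, Motor = 1*1 = 1.
Iteration 2: components of {Arm,Clip,Motor} -> Base = 1*1 = 1, Bearing = 1*1 = 1, Cap = 1*3 = 3, Panel = 2*3 = 6.
Iteration 3: components of {Base,Bearing,Cap,Panel} -> Plate = 1*5 = 5.
Iteration 4: no further components; recursion stops.
qty values: 1, 4, 2, 1, 6, 1, 3, 1, 5; the maximum is 6.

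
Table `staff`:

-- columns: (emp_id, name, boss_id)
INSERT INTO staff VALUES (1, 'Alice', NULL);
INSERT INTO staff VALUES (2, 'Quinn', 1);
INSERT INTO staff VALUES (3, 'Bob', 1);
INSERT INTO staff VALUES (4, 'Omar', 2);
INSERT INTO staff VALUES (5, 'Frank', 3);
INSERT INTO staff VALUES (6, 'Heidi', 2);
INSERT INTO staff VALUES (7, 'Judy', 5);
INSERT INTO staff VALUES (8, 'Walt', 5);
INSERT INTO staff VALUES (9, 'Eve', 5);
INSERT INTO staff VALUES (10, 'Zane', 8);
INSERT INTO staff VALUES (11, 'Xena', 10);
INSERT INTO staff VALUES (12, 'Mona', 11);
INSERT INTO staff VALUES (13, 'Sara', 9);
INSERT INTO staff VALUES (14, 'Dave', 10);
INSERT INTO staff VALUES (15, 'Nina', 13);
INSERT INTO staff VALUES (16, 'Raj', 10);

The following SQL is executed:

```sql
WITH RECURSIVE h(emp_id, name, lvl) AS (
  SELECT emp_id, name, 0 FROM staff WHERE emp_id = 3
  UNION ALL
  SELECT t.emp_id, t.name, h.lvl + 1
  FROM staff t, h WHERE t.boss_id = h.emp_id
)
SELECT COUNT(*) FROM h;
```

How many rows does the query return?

Base: emp_id=3 (Bob) at lvl 0.
Iteration 1: rows with boss_id in {3} -> Frank (id 5, lvl 1).
Iteration 2: rows with boss_id in {5} -> Judy (id 7, lvl 2), Walt (id 8, lvl 2), Eve (id 9, lvl 2).
Iteration 3: rows with boss_id in {7,8,9} -> Zane (id 10, lvl 3), Sara (id 13, lvl 3).
Iteration 4: rows with boss_id in {10,13} -> Xena (id 11, lvl 4), Dave (id 14, lvl 4), Nina (id 15, lvl 4), Raj (id 16, lvl 4).
Iteration 5: rows with boss_id in {11,14,15,16} -> Mona (id 12, lvl 5).
Iteration 6: no rows with boss_id in {12}; recursion stops.
Total rows emitted: 12.

12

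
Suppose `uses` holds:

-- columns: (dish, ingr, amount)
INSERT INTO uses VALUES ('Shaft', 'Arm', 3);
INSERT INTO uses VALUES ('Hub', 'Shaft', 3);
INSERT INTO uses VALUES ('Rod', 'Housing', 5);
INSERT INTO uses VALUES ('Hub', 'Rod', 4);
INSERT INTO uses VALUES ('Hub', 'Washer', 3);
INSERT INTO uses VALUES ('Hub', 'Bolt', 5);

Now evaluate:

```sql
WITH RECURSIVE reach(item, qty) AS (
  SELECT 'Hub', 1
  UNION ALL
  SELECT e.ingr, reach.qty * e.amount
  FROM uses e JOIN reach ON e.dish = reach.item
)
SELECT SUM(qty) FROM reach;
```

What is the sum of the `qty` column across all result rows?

Base: (Hub, qty=1).
Iteration 1: components of {Hub} -> Bolt = 1*5 = 5, Rod = 1*4 = 4, Shaft = 1*3 = 3, Washer = 1*3 = 3.
Iteration 2: components of {Bolt,Rod,Shaft,Washer} -> Arm = 3*3 = 9, Housing = 4*5 = 20.
Iteration 3: no further components; recursion stops.
SUM(qty) = 1 + 3 + 4 + 3 + 5 + 9 + 20 = 45.

45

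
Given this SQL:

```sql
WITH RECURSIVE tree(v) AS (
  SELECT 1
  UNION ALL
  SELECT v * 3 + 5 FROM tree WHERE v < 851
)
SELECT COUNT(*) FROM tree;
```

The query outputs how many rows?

Base: v=1.
Iteration 1: 1 < 851 holds -> v = 1 * 3 + 5 = 8.
Iteration 2: 8 < 851 holds -> v = 8 * 3 + 5 = 29.
Iteration 3: 29 < 851 holds -> v = 29 * 3 + 5 = 92.
Iteration 4: 92 < 851 holds -> v = 92 * 3 + 5 = 281.
Iteration 5: 281 < 851 holds -> v = 281 * 3 + 5 = 848.
Iteration 6: 848 < 851 holds -> v = 848 * 3 + 5 = 2549.
Iteration 7: 2549 < 851 fails; recursion stops.
Total rows emitted: 7.

7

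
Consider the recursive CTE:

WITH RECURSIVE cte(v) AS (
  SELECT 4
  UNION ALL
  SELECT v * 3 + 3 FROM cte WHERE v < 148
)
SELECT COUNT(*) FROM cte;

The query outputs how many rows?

5

Base: v=4.
Iteration 1: 4 < 148 holds -> v = 4 * 3 + 3 = 15.
Iteration 2: 15 < 148 holds -> v = 15 * 3 + 3 = 48.
Iteration 3: 48 < 148 holds -> v = 48 * 3 + 3 = 147.
Iteration 4: 147 < 148 holds -> v = 147 * 3 + 3 = 444.
Iteration 5: 444 < 148 fails; recursion stops.
Total rows emitted: 5.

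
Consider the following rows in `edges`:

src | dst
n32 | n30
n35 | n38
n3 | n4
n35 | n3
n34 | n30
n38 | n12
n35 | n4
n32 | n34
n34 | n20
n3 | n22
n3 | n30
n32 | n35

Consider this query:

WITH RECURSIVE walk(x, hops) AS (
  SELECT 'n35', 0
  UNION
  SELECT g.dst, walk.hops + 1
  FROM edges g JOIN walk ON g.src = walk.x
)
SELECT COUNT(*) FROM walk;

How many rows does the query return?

8

Base: (n35, hops=0).
Iteration 1: edges from {n35} -> (n3, hops=1), (n38, hops=1), (n4, hops=1).
Iteration 2: edges from {n3,n38,n4} -> (n12, hops=2), (n22, hops=2), (n30, hops=2), (n4, hops=2).
Iteration 3: no outgoing edges from {n12,n22,n30,n4}; recursion stops.
Total rows emitted: 8.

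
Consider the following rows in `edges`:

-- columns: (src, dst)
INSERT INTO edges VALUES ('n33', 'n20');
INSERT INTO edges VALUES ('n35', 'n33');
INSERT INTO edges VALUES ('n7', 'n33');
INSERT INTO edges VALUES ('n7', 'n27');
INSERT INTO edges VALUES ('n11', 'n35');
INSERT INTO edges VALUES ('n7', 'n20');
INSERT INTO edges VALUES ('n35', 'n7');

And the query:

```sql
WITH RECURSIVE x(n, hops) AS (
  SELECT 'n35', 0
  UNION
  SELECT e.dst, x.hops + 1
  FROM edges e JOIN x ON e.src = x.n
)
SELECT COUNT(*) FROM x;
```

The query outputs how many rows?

Base: (n35, hops=0).
Iteration 1: edges from {n35} -> (n33, hops=1), (n7, hops=1).
Iteration 2: edges from {n33,n7} -> (n20, hops=2), (n27, hops=2), (n33, hops=2). [UNION drops 1 duplicate row(s)]
Iteration 3: edges from {n20,n27,n33} -> (n20, hops=3).
Iteration 4: no outgoing edges from {n20}; recursion stops.
Total rows emitted: 7.

7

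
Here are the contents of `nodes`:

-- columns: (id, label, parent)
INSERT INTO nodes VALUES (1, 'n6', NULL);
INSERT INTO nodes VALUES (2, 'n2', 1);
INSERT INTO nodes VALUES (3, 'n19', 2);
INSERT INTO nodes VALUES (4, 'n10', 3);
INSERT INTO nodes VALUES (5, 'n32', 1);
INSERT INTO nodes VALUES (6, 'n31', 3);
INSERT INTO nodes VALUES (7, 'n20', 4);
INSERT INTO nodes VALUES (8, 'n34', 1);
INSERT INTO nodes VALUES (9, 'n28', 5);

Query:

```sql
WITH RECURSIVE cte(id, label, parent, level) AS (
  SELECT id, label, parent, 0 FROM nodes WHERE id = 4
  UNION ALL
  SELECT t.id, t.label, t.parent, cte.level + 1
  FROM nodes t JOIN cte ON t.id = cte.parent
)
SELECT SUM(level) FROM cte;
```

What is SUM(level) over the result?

6

Base: id=4 (n10), parent=3, level 0.
Iteration 1: join on id=3 -> n19 (id 3, parent=2, level 1).
Iteration 2: join on id=2 -> n2 (id 2, parent=1, level 2).
Iteration 3: join on id=1 -> n6 (id 1, parent=NULL, level 3).
Iteration 4: parent is NULL; no match; recursion stops.
SUM(level) = 0 + 1 + 2 + 3 = 6.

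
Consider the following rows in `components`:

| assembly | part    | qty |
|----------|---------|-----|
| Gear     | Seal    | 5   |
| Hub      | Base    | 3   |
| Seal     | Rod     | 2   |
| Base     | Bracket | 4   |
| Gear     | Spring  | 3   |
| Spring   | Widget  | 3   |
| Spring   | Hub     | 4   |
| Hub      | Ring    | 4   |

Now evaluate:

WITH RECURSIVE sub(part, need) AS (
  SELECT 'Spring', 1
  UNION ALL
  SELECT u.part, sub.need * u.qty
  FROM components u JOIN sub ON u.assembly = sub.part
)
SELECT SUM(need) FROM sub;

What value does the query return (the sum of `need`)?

84

Base: (Spring, need=1).
Iteration 1: components of {Spring} -> Hub = 1*4 = 4, Widget = 1*3 = 3.
Iteration 2: components of {Hub,Widget} -> Base = 4*3 = 12, Ring = 4*4 = 16.
Iteration 3: components of {Base,Ring} -> Bracket = 12*4 = 48.
Iteration 4: no further components; recursion stops.
SUM(need) = 1 + 3 + 4 + 12 + 16 + 48 = 84.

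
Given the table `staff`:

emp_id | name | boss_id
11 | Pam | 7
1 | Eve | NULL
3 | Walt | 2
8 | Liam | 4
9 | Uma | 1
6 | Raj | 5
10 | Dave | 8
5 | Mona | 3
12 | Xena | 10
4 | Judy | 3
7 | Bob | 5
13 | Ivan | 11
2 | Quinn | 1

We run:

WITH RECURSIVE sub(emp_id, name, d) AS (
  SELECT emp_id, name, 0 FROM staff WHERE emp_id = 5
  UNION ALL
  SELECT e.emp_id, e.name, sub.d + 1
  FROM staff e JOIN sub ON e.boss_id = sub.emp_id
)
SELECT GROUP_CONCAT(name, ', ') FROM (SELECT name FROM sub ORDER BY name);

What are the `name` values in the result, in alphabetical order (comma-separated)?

Bob, Ivan, Mona, Pam, Raj

Base: emp_id=5 (Mona) at d 0.
Iteration 1: rows with boss_id in {5} -> Raj (id 6, d 1), Bob (id 7, d 1).
Iteration 2: rows with boss_id in {6,7} -> Pam (id 11, d 2).
Iteration 3: rows with boss_id in {11} -> Ivan (id 13, d 3).
Iteration 4: no rows with boss_id in {13}; recursion stops.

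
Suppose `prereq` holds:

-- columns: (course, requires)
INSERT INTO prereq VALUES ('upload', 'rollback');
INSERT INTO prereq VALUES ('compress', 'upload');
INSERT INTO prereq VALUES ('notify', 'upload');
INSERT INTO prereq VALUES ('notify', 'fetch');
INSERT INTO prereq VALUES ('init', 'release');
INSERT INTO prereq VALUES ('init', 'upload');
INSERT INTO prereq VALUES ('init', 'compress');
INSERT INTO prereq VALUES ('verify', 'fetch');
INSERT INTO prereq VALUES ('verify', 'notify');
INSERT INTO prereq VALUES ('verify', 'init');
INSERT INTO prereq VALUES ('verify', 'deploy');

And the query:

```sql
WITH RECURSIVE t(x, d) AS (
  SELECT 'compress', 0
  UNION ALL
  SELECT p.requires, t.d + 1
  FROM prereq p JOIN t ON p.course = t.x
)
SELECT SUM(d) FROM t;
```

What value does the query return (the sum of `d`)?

Base: (compress, d=0).
Iteration 1: edges from {compress} -> (upload, d=1).
Iteration 2: edges from {upload} -> (rollback, d=2).
Iteration 3: no outgoing edges from {rollback}; recursion stops.
SUM(d) = 0 + 1 + 2 = 3.

3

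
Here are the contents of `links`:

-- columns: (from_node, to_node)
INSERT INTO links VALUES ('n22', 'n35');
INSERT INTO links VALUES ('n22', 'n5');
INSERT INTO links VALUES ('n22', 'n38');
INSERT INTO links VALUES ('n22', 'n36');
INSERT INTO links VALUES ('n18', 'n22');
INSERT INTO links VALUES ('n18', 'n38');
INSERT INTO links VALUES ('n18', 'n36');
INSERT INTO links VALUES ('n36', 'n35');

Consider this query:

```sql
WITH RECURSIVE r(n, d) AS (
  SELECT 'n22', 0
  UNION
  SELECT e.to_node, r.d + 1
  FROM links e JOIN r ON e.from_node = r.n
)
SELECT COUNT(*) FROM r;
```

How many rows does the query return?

Base: (n22, d=0).
Iteration 1: edges from {n22} -> (n35, d=1), (n36, d=1), (n38, d=1), (n5, d=1).
Iteration 2: edges from {n35,n36,n38,n5} -> (n35, d=2).
Iteration 3: no outgoing edges from {n35}; recursion stops.
Total rows emitted: 6.

6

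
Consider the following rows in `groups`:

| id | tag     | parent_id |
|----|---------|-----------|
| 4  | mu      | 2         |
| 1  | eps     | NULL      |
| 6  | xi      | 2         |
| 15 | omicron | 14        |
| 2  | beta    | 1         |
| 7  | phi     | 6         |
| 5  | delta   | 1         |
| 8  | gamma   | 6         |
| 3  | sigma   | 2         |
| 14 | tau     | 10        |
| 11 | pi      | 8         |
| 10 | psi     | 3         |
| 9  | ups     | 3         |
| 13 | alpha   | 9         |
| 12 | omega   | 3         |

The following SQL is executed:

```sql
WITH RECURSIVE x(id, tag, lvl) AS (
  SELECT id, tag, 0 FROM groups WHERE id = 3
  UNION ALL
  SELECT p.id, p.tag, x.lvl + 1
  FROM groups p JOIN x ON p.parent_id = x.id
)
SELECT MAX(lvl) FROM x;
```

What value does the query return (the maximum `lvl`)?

3

Base: id=3 (sigma) at lvl 0.
Iteration 1: rows with parent_id in {3} -> ups (id 9, lvl 1), psi (id 10, lvl 1), omega (id 12, lvl 1).
Iteration 2: rows with parent_id in {9,10,12} -> alpha (id 13, lvl 2), tau (id 14, lvl 2).
Iteration 3: rows with parent_id in {13,14} -> omicron (id 15, lvl 3).
Iteration 4: no rows with parent_id in {15}; recursion stops.
lvl values: 0, 1, 1, 1, 2, 2, 3; the maximum is 3.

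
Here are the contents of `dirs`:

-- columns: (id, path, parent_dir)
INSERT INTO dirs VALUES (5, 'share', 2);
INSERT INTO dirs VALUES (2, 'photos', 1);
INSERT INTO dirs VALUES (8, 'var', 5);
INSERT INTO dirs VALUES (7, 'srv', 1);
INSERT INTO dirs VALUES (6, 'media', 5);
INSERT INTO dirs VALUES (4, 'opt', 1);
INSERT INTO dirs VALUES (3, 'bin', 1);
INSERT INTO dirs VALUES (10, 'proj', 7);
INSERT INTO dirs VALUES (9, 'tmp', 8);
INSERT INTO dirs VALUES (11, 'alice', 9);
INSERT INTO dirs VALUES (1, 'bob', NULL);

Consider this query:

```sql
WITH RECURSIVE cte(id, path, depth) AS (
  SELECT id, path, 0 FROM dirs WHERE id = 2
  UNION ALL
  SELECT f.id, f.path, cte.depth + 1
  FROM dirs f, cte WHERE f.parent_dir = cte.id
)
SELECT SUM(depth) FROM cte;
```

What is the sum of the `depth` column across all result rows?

12

Base: id=2 (photos) at depth 0.
Iteration 1: rows with parent_dir in {2} -> share (id 5, depth 1).
Iteration 2: rows with parent_dir in {5} -> media (id 6, depth 2), var (id 8, depth 2).
Iteration 3: rows with parent_dir in {6,8} -> tmp (id 9, depth 3).
Iteration 4: rows with parent_dir in {9} -> alice (id 11, depth 4).
Iteration 5: no rows with parent_dir in {11}; recursion stops.
SUM(depth) = 0 + 1 + 2 + 2 + 3 + 4 = 12.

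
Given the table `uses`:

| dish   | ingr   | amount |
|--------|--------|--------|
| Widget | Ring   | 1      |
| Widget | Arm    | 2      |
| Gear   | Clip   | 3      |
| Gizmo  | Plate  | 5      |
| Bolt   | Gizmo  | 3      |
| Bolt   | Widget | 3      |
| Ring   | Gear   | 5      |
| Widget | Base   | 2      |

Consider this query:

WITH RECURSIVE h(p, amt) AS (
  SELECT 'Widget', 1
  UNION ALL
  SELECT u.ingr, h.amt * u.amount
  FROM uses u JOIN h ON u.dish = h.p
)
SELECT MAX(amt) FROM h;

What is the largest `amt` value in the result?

Base: (Widget, amt=1).
Iteration 1: components of {Widget} -> Arm = 1*2 = 2, Base = 1*2 = 2, Ring = 1*1 = 1.
Iteration 2: components of {Arm,Base,Ring} -> Gear = 1*5 = 5.
Iteration 3: components of {Gear} -> Clip = 5*3 = 15.
Iteration 4: no further components; recursion stops.
amt values: 1, 2, 2, 1, 5, 15; the maximum is 15.

15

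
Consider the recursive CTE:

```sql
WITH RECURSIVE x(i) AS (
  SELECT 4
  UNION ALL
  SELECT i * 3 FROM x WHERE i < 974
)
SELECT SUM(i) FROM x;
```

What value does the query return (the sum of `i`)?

Base: i=4.
Iteration 1: 4 < 974 holds -> i = 4 * 3 = 12.
Iteration 2: 12 < 974 holds -> i = 12 * 3 = 36.
Iteration 3: 36 < 974 holds -> i = 36 * 3 = 108.
Iteration 4: 108 < 974 holds -> i = 108 * 3 = 324.
Iteration 5: 324 < 974 holds -> i = 324 * 3 = 972.
Iteration 6: 972 < 974 holds -> i = 972 * 3 = 2916.
Iteration 7: 2916 < 974 fails; recursion stops.
SUM(i) = 4 + 12 + 36 + 108 + 324 + 972 + 2916 = 4372.

4372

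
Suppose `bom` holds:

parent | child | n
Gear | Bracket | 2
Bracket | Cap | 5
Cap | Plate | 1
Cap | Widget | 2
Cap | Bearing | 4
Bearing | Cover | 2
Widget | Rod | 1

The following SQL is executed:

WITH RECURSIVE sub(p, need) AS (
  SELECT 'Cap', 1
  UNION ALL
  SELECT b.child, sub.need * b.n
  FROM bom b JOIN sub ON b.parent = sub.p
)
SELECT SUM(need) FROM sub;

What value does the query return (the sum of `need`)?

18

Base: (Cap, need=1).
Iteration 1: components of {Cap} -> Bearing = 1*4 = 4, Plate = 1*1 = 1, Widget = 1*2 = 2.
Iteration 2: components of {Bearing,Plate,Widget} -> Cover = 4*2 = 8, Rod = 2*1 = 2.
Iteration 3: no further components; recursion stops.
SUM(need) = 1 + 1 + 2 + 4 + 2 + 8 = 18.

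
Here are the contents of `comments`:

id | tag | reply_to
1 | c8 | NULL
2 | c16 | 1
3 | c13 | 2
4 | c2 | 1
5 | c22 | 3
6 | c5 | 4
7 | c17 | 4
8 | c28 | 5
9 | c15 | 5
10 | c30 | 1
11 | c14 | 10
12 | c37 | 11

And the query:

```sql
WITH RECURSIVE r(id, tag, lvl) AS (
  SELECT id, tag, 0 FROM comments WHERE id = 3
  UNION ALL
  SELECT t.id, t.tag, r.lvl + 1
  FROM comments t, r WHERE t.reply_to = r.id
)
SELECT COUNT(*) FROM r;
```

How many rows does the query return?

4

Base: id=3 (c13) at lvl 0.
Iteration 1: rows with reply_to in {3} -> c22 (id 5, lvl 1).
Iteration 2: rows with reply_to in {5} -> c28 (id 8, lvl 2), c15 (id 9, lvl 2).
Iteration 3: no rows with reply_to in {8,9}; recursion stops.
Total rows emitted: 4.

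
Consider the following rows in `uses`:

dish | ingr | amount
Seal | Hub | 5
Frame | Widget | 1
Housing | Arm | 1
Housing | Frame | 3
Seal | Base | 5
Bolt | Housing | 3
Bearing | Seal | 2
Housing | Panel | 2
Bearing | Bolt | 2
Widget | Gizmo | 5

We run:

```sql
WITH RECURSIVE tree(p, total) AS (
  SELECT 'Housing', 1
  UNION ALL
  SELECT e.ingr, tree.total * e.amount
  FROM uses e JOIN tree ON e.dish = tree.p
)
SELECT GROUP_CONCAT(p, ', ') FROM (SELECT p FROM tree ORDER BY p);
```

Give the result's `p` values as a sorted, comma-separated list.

Base: (Housing, total=1).
Iteration 1: components of {Housing} -> Arm = 1*1 = 1, Frame = 1*3 = 3, Panel = 1*2 = 2.
Iteration 2: components of {Arm,Frame,Panel} -> Widget = 3*1 = 3.
Iteration 3: components of {Widget} -> Gizmo = 3*5 = 15.
Iteration 4: no further components; recursion stops.

Arm, Frame, Gizmo, Housing, Panel, Widget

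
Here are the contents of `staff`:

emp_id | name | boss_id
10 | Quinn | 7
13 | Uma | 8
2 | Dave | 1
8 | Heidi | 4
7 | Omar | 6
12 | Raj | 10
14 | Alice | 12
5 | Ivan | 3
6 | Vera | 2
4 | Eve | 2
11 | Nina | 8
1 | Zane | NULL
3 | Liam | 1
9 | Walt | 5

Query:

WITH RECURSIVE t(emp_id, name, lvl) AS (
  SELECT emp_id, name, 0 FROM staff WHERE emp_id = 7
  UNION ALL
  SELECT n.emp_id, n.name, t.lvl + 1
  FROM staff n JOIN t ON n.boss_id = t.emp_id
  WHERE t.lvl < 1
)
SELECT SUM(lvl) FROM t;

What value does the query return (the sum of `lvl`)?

1

Base: emp_id=7 (Omar) at lvl 0.
Iteration 1: rows with boss_id in {7} -> Quinn (id 10, lvl 1).
Iteration 2: lvl < 1 fails for all current rows; recursion stops.
SUM(lvl) = 0 + 1 = 1.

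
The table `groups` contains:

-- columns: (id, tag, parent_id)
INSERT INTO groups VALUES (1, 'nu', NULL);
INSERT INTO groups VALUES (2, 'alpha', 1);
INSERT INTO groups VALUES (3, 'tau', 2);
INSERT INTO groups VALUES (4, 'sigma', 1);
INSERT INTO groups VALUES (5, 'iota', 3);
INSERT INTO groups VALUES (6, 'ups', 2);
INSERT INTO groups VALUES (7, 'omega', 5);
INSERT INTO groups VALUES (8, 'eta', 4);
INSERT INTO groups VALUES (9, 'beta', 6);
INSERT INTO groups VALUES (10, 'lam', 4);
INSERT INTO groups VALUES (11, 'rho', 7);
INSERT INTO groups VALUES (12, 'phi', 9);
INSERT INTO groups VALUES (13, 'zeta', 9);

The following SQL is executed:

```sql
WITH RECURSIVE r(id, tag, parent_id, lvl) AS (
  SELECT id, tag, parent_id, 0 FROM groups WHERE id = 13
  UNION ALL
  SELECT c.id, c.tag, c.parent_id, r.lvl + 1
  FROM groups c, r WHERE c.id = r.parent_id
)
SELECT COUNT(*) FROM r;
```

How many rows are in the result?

Base: id=13 (zeta), parent_id=9, lvl 0.
Iteration 1: join on id=9 -> beta (id 9, parent_id=6, lvl 1).
Iteration 2: join on id=6 -> ups (id 6, parent_id=2, lvl 2).
Iteration 3: join on id=2 -> alpha (id 2, parent_id=1, lvl 3).
Iteration 4: join on id=1 -> nu (id 1, parent_id=NULL, lvl 4).
Iteration 5: parent_id is NULL; no match; recursion stops.
Total rows emitted: 5.

5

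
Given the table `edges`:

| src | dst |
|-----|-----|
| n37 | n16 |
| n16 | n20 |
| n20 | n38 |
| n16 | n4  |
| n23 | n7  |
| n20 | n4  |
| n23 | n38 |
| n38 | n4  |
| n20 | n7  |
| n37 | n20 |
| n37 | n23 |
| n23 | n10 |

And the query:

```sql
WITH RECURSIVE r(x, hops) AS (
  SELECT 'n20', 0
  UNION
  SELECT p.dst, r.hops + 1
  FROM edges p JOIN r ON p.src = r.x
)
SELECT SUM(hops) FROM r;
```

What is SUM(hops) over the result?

Base: (n20, hops=0).
Iteration 1: edges from {n20} -> (n38, hops=1), (n4, hops=1), (n7, hops=1).
Iteration 2: edges from {n38,n4,n7} -> (n4, hops=2).
Iteration 3: no outgoing edges from {n4}; recursion stops.
SUM(hops) = 0 + 1 + 1 + 1 + 2 = 5.

5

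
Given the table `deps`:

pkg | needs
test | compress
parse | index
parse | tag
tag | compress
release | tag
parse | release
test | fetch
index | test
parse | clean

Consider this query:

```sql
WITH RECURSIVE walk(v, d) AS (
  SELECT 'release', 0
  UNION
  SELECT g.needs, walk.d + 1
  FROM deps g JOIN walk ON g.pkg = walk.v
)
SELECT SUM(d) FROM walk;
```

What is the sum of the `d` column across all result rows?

3

Base: (release, d=0).
Iteration 1: edges from {release} -> (tag, d=1).
Iteration 2: edges from {tag} -> (compress, d=2).
Iteration 3: no outgoing edges from {compress}; recursion stops.
SUM(d) = 0 + 1 + 2 = 3.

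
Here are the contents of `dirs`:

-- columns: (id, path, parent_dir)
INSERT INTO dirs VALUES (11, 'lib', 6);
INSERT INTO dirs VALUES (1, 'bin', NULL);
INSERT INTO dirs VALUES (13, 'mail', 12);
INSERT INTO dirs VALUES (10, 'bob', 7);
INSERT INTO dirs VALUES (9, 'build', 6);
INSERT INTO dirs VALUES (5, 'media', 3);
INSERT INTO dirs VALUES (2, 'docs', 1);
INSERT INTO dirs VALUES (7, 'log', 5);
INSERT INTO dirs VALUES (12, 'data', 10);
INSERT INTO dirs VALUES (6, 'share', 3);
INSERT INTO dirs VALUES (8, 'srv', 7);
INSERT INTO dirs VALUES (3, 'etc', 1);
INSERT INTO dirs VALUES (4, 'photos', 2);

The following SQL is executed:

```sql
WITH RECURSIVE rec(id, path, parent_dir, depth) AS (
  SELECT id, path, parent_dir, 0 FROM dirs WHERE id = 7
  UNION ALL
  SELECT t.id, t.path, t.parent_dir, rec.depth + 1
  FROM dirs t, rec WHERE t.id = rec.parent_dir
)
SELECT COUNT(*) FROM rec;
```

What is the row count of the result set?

4

Base: id=7 (log), parent_dir=5, depth 0.
Iteration 1: join on id=5 -> media (id 5, parent_dir=3, depth 1).
Iteration 2: join on id=3 -> etc (id 3, parent_dir=1, depth 2).
Iteration 3: join on id=1 -> bin (id 1, parent_dir=NULL, depth 3).
Iteration 4: parent_dir is NULL; no match; recursion stops.
Total rows emitted: 4.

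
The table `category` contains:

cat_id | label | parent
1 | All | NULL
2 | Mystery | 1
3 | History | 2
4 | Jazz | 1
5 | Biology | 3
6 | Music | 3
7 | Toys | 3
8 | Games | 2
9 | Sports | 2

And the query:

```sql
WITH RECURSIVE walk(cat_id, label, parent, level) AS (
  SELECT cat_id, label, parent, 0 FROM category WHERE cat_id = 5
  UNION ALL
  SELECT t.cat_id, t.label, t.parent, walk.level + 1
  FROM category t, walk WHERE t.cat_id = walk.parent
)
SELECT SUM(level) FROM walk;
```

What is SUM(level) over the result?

Base: cat_id=5 (Biology), parent=3, level 0.
Iteration 1: join on cat_id=3 -> History (id 3, parent=2, level 1).
Iteration 2: join on cat_id=2 -> Mystery (id 2, parent=1, level 2).
Iteration 3: join on cat_id=1 -> All (id 1, parent=NULL, level 3).
Iteration 4: parent is NULL; no match; recursion stops.
SUM(level) = 0 + 1 + 2 + 3 = 6.

6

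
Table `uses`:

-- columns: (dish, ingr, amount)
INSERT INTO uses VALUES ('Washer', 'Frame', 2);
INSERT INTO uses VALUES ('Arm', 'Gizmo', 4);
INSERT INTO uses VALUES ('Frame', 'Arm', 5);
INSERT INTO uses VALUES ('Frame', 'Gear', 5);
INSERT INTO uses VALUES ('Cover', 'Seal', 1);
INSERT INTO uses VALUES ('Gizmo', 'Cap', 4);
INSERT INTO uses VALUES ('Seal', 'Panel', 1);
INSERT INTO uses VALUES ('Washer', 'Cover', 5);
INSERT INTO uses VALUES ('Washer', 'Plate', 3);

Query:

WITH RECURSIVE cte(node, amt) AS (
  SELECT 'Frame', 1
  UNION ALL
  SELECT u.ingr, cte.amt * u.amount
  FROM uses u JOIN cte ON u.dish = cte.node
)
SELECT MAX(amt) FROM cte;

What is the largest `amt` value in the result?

80

Base: (Frame, amt=1).
Iteration 1: components of {Frame} -> Arm = 1*5 = 5, Gear = 1*5 = 5.
Iteration 2: components of {Arm,Gear} -> Gizmo = 5*4 = 20.
Iteration 3: components of {Gizmo} -> Cap = 20*4 = 80.
Iteration 4: no further components; recursion stops.
amt values: 1, 5, 5, 20, 80; the maximum is 80.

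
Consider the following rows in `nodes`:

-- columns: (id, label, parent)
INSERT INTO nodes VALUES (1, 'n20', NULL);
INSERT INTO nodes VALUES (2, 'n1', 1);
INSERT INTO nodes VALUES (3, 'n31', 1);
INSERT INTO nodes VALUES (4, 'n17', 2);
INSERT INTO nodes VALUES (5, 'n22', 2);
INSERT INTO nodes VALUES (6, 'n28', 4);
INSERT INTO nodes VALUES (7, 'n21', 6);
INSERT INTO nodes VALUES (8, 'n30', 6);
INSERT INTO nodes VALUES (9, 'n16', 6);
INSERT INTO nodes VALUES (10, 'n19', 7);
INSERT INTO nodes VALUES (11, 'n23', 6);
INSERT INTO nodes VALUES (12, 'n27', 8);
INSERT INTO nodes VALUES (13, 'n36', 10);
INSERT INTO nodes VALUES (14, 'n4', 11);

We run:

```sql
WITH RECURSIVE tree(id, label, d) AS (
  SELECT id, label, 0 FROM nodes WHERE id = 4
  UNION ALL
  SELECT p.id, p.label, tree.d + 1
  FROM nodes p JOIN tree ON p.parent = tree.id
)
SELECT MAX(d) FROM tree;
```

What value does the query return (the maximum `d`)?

Base: id=4 (n17) at d 0.
Iteration 1: rows with parent in {4} -> n28 (id 6, d 1).
Iteration 2: rows with parent in {6} -> n21 (id 7, d 2), n30 (id 8, d 2), n16 (id 9, d 2), n23 (id 11, d 2).
Iteration 3: rows with parent in {7,8,9,11} -> n19 (id 10, d 3), n27 (id 12, d 3), n4 (id 14, d 3).
Iteration 4: rows with parent in {10,12,14} -> n36 (id 13, d 4).
Iteration 5: no rows with parent in {13}; recursion stops.
d values: 0, 1, 2, 2, 2, 2, 3, 3, 3, 4; the maximum is 4.

4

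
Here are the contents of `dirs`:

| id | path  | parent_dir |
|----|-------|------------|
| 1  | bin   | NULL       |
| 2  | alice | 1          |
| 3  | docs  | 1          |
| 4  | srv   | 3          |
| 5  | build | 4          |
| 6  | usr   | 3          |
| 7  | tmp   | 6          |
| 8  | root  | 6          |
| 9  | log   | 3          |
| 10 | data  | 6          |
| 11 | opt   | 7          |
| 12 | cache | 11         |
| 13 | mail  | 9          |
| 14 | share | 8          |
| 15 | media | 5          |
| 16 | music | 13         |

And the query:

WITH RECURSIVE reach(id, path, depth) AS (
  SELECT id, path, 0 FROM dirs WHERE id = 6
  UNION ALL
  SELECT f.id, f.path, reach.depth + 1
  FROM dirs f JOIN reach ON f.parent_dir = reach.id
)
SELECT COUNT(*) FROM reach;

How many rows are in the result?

Base: id=6 (usr) at depth 0.
Iteration 1: rows with parent_dir in {6} -> tmp (id 7, depth 1), root (id 8, depth 1), data (id 10, depth 1).
Iteration 2: rows with parent_dir in {7,8,10} -> opt (id 11, depth 2), share (id 14, depth 2).
Iteration 3: rows with parent_dir in {11,14} -> cache (id 12, depth 3).
Iteration 4: no rows with parent_dir in {12}; recursion stops.
Total rows emitted: 7.

7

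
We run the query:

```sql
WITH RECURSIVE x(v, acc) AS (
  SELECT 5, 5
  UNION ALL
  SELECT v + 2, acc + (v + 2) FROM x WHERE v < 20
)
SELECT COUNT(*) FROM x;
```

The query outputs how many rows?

9

Base: v=5, acc=5.
Iteration 1: 5 < 20 holds -> v = 5 + 2 = 7, acc = 5 + 7 = 12.
Iteration 2: 7 < 20 holds -> v = 7 + 2 = 9, acc = 12 + 9 = 21.
Iteration 3: 9 < 20 holds -> v = 9 + 2 = 11, acc = 21 + 11 = 32.
Iteration 4: 11 < 20 holds -> v = 11 + 2 = 13, acc = 32 + 13 = 45.
Iteration 5: 13 < 20 holds -> v = 13 + 2 = 15, acc = 45 + 15 = 60.
Iteration 6: 15 < 20 holds -> v = 15 + 2 = 17, acc = 60 + 17 = 77.
Iteration 7: 17 < 20 holds -> v = 17 + 2 = 19, acc = 77 + 19 = 96.
Iteration 8: 19 < 20 holds -> v = 19 + 2 = 21, acc = 96 + 21 = 117.
Iteration 9: 21 < 20 fails; recursion stops.
Total rows emitted: 9.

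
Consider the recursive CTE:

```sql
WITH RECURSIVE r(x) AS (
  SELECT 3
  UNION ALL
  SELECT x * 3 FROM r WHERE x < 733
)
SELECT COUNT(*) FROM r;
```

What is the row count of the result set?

Base: x=3.
Iteration 1: 3 < 733 holds -> x = 3 * 3 = 9.
Iteration 2: 9 < 733 holds -> x = 9 * 3 = 27.
Iteration 3: 27 < 733 holds -> x = 27 * 3 = 81.
Iteration 4: 81 < 733 holds -> x = 81 * 3 = 243.
Iteration 5: 243 < 733 holds -> x = 243 * 3 = 729.
Iteration 6: 729 < 733 holds -> x = 729 * 3 = 2187.
Iteration 7: 2187 < 733 fails; recursion stops.
Total rows emitted: 7.

7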